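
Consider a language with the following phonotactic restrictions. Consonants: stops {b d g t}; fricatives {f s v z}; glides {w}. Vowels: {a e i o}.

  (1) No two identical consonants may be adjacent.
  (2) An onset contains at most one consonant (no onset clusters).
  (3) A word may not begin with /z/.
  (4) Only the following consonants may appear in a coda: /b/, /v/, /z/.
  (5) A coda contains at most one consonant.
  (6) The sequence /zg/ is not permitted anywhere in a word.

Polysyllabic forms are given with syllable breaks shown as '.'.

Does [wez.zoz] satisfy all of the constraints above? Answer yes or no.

[wez.zoz] — violates constraint 1: adjacent identical consonants /zz/ → ill-formed

no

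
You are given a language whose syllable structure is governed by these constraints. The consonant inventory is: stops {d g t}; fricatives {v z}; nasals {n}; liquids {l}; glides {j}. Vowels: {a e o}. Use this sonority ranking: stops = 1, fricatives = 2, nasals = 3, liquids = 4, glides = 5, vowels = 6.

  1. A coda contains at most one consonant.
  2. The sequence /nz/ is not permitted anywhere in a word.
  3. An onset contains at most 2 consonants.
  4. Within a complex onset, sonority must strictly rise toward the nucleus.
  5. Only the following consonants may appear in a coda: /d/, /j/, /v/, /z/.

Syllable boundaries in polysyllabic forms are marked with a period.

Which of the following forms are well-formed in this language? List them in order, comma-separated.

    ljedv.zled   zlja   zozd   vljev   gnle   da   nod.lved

da

ljedv.zled — violates constraint 1: syllable 1 coda /dv/ has 2 consonants (> 1) → ill-formed
zlja — violates constraint 3: syllable 1 onset /zlj/ has 3 consonants (> 2) → ill-formed
zozd — violates constraint 1: syllable 1 coda /zd/ has 2 consonants (> 1) → ill-formed
vljev — violates constraint 3: syllable 1 onset /vlj/ has 3 consonants (> 2) → ill-formed
gnle — violates constraint 3: syllable 1 onset /gnl/ has 3 consonants (> 2) → ill-formed
da — σ1 onset /d/, coda /∅/ ok → well-formed
nod.lved — violates constraint 4: syllable 2 onset /lv/: /l/ (liquid, 4) → /v/ (fricative, 2) does not rise → ill-formed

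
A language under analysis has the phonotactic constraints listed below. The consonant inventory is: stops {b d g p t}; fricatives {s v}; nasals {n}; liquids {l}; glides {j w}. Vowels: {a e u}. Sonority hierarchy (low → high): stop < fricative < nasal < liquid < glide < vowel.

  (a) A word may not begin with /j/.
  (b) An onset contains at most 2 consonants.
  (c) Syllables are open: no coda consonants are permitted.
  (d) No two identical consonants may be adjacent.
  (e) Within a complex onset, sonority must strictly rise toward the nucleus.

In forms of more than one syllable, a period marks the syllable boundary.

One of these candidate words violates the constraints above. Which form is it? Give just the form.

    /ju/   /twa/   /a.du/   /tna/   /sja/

/ju/ — violates constraint (a): word begins with /j/ → ill-formed
/twa/ — σ1 onset /tw/ (1→5 rises), coda /∅/ ok → well-formed
/a.du/ — σ1 onset /∅/, coda /∅/ ok; σ2 onset /d/, coda /∅/ ok → well-formed
/tna/ — σ1 onset /tn/ (1→3 rises), coda /∅/ ok → well-formed
/sja/ — σ1 onset /sj/ (2→5 rises), coda /∅/ ok → well-formed

/ju/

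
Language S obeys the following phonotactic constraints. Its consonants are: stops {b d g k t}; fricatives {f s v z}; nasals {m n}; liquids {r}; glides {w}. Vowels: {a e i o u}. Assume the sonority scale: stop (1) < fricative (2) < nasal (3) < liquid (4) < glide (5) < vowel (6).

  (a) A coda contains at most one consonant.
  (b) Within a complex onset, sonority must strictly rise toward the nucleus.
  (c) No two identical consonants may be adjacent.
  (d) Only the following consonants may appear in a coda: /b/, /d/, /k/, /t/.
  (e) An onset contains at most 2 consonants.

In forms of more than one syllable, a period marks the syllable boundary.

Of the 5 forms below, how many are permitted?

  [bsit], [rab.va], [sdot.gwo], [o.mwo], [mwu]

4

[bsit] — σ1 onset /bs/ (1→2 rises), coda /t/ ok → permitted
[rab.va] — σ1 onset /r/, coda /b/ ok; σ2 onset /v/, coda /∅/ ok → permitted
[sdot.gwo] — violates constraint (b): syllable 1 onset /sd/: /s/ (fricative, 2) → /d/ (stop, 1) does not rise → not permitted
[o.mwo] — σ1 onset /∅/, coda /∅/ ok; σ2 onset /mw/ (3→5 rises), coda /∅/ ok → permitted
[mwu] — σ1 onset /mw/ (3→5 rises), coda /∅/ ok → permitted
Permitted: [bsit], [rab.va], [o.mwo], [mwu] → 4.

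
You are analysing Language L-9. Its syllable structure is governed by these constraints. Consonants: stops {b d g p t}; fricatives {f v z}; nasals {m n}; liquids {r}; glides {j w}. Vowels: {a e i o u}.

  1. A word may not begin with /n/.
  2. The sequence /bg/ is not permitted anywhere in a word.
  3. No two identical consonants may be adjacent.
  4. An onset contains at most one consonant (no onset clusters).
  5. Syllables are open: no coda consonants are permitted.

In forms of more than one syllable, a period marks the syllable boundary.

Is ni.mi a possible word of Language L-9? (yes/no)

no

ni.mi — violates constraint 1: word begins with /n/ → phonotactically illegal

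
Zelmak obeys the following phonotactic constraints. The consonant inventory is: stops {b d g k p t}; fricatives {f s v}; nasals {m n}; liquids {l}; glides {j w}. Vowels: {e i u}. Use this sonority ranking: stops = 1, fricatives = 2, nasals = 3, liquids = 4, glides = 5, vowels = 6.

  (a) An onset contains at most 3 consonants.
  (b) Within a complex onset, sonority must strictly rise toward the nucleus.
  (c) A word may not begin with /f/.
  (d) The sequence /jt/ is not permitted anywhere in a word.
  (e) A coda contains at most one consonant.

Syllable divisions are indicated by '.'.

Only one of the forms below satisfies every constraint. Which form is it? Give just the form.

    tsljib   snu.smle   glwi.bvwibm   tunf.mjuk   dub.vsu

snu.smle

tsljib — violates constraint (a): syllable 1 onset /tslj/ has 4 consonants (> 3) → not permitted
snu.smle — σ1 onset /sn/ (2→3 rises), coda /∅/ ok; σ2 onset /sml/ (2→3→4 rises), coda /∅/ ok → permitted
glwi.bvwibm — violates constraint (e): syllable 2 coda /bm/ has 2 consonants (> 1) → not permitted
tunf.mjuk — violates constraint (e): syllable 1 coda /nf/ has 2 consonants (> 1) → not permitted
dub.vsu — violates constraint (b): syllable 2 onset /vs/: /v/ (fricative, 2) → /s/ (fricative, 2) does not rise → not permitted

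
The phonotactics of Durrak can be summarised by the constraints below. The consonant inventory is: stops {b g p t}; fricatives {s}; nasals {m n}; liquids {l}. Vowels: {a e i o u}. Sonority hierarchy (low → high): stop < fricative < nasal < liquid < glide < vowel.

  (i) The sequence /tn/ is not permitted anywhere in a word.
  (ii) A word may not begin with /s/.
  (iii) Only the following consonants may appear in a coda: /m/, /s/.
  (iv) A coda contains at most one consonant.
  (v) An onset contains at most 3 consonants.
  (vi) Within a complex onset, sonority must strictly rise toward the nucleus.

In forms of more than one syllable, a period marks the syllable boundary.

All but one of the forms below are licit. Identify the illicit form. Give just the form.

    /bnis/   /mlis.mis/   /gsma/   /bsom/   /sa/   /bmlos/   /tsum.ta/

/sa/

/bnis/ — σ1 onset /bn/ (1→3 rises), coda /s/ ok → licit
/mlis.mis/ — σ1 onset /ml/ (3→4 rises), coda /s/ ok; σ2 onset /m/, coda /s/ ok → licit
/gsma/ — σ1 onset /gsm/ (1→2→3 rises), coda /∅/ ok → licit
/bsom/ — σ1 onset /bs/ (1→2 rises), coda /m/ ok → licit
/sa/ — violates constraint (ii): word begins with /s/ → illicit
/bmlos/ — σ1 onset /bml/ (1→3→4 rises), coda /s/ ok → licit
/tsum.ta/ — σ1 onset /ts/ (1→2 rises), coda /m/ ok; σ2 onset /t/, coda /∅/ ok → licit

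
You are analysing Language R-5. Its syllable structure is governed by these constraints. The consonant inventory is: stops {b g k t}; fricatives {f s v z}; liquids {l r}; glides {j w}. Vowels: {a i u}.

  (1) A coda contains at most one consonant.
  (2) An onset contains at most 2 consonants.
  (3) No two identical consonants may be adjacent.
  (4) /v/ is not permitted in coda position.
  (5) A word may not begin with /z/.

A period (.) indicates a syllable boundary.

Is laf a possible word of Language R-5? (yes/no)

laf — σ1 onset /l/, coda /f/ ok → permitted

yes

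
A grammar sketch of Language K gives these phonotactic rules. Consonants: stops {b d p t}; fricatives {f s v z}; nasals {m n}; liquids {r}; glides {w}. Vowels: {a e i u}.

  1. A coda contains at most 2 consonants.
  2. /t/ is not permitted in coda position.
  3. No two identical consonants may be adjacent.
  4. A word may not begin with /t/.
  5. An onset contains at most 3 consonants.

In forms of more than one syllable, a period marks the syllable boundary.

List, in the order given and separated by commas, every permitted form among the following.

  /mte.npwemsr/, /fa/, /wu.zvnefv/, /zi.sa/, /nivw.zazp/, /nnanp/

/fa/, /wu.zvnefv/, /zi.sa/, /nivw.zazp/

/mte.npwemsr/ — violates constraint 1: syllable 2 coda /msr/ has 3 consonants (> 2) → not permitted
/fa/ — σ1 onset /f/, coda /∅/ ok → permitted
/wu.zvnefv/ — σ1 onset /w/, coda /∅/ ok; σ2 onset /zvn/ (3C), coda /fv/ (2C) ok → permitted
/zi.sa/ — σ1 onset /z/, coda /∅/ ok; σ2 onset /s/, coda /∅/ ok → permitted
/nivw.zazp/ — σ1 onset /n/, coda /vw/ (2C) ok; σ2 onset /z/, coda /zp/ (2C) ok → permitted
/nnanp/ — violates constraint 3: adjacent identical consonants /nn/ → not permitted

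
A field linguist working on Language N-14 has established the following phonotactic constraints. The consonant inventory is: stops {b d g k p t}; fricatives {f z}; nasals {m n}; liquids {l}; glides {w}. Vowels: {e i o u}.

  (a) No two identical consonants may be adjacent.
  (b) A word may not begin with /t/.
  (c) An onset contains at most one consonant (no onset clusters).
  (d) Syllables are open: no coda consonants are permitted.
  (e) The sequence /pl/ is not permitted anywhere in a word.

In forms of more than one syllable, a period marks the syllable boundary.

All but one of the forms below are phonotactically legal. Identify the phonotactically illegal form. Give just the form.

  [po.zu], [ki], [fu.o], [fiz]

[po.zu] — σ1 onset /p/, coda /∅/ ok; σ2 onset /z/, coda /∅/ ok → phonotactically legal
[ki] — σ1 onset /k/, coda /∅/ ok → phonotactically legal
[fu.o] — σ1 onset /f/, coda /∅/ ok; σ2 onset /∅/, coda /∅/ ok → phonotactically legal
[fiz] — violates constraint (d): syllable 1 coda /z/ has 1 consonant (> 0) → phonotactically illegal

[fiz]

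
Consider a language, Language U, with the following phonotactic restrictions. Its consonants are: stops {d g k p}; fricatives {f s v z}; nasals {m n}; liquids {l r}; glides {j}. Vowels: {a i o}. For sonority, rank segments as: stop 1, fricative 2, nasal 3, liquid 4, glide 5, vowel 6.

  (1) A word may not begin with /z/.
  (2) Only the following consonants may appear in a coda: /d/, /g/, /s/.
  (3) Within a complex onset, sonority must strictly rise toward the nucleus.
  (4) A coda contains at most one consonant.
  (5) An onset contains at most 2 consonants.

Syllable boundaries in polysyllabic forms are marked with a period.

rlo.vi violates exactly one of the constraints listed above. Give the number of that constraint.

rlo.vi: syllable 1 onset /rl/: /r/ (liquid, 4) → /l/ (liquid, 4) does not rise.
This is a violation of constraint 3: "Within a complex onset, sonority must strictly rise toward the nucleus."
The remaining constraints (1, 2, 4, 5) are satisfied.

3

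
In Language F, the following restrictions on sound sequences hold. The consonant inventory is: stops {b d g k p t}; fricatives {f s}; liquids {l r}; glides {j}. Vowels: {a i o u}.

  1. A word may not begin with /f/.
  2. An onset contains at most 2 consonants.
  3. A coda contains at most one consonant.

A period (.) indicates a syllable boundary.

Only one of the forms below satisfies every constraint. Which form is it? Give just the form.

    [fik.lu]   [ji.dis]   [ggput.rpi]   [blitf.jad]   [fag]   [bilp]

[ji.dis]

[fik.lu] — violates constraint 1: word begins with /f/ → not permitted
[ji.dis] — σ1 onset /j/, coda /∅/ ok; σ2 onset /d/, coda /s/ ok → permitted
[ggput.rpi] — violates constraint 2: syllable 1 onset /ggp/ has 3 consonants (> 2) → not permitted
[blitf.jad] — violates constraint 3: syllable 1 coda /tf/ has 2 consonants (> 1) → not permitted
[fag] — violates constraint 1: word begins with /f/ → not permitted
[bilp] — violates constraint 3: syllable 1 coda /lp/ has 2 consonants (> 1) → not permitted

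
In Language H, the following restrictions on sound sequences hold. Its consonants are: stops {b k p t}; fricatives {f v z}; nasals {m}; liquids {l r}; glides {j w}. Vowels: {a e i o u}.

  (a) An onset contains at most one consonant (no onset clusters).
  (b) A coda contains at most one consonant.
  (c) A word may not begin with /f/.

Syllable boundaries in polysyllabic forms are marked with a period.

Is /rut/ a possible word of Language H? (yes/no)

/rut/ — σ1 onset /r/, coda /t/ ok → licit

yes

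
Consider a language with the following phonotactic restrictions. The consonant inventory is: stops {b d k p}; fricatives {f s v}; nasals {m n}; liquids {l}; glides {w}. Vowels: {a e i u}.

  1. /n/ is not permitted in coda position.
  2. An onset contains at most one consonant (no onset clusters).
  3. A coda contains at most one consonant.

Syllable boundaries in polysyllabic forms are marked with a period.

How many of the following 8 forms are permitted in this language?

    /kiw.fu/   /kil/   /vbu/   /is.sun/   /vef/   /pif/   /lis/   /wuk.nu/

/kiw.fu/ — σ1 onset /k/, coda /w/ ok; σ2 onset /f/, coda /∅/ ok → permitted
/kil/ — σ1 onset /k/, coda /l/ ok → permitted
/vbu/ — violates constraint 2: syllable 1 onset /vb/ has 2 consonants (> 1) → not permitted
/is.sun/ — violates constraint 1: syllable 2 coda contains /n/ → not permitted
/vef/ — σ1 onset /v/, coda /f/ ok → permitted
/pif/ — σ1 onset /p/, coda /f/ ok → permitted
/lis/ — σ1 onset /l/, coda /s/ ok → permitted
/wuk.nu/ — σ1 onset /w/, coda /k/ ok; σ2 onset /n/, coda /∅/ ok → permitted
Permitted: /kiw.fu/, /kil/, /vef/, /pif/, /lis/, /wuk.nu/ → 6.

6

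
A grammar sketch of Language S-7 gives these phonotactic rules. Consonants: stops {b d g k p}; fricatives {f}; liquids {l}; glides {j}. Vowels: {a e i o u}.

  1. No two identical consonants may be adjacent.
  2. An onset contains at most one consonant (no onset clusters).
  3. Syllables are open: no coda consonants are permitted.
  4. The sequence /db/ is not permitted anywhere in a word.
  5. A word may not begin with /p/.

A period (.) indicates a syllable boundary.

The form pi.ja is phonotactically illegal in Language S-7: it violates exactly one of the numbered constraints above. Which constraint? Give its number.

pi.ja: word begins with /p/.
This is a violation of constraint 5: "A word may not begin with /p/."
The remaining constraints (1, 2, 3, 4) are satisfied.

5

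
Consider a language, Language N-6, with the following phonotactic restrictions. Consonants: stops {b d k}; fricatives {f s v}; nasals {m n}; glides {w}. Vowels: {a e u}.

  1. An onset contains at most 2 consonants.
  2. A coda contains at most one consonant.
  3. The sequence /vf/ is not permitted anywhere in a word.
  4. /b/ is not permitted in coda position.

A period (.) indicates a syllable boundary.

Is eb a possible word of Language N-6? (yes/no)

no

eb — violates constraint 4: syllable 1 coda contains /b/ → ill-formed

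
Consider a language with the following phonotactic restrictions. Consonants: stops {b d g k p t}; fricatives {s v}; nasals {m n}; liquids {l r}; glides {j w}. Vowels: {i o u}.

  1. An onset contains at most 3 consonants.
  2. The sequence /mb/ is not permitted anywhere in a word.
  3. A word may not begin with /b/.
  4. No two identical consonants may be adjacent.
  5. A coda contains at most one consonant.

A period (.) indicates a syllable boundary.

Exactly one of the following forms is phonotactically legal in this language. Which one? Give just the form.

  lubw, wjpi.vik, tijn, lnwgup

lubw — violates constraint 5: syllable 1 coda /bw/ has 2 consonants (> 1) → phonotactically illegal
wjpi.vik — σ1 onset /wjp/ (3C), coda /∅/ ok; σ2 onset /v/, coda /k/ ok → phonotactically legal
tijn — violates constraint 5: syllable 1 coda /jn/ has 2 consonants (> 1) → phonotactically illegal
lnwgup — violates constraint 1: syllable 1 onset /lnwg/ has 4 consonants (> 3) → phonotactically illegal

wjpi.vik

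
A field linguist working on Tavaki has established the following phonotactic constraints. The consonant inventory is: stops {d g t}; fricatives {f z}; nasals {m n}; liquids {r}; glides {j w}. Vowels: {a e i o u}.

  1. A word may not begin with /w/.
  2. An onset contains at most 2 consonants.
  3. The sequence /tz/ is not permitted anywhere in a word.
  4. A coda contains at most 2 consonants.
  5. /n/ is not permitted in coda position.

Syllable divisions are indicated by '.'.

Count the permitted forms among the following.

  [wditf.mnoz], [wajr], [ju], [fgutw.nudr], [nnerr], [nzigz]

[wditf.mnoz] — violates constraint 1: word begins with /w/ → not permitted
[wajr] — violates constraint 1: word begins with /w/ → not permitted
[ju] — σ1 onset /j/, coda /∅/ ok → permitted
[fgutw.nudr] — σ1 onset /fg/ (2C), coda /tw/ (2C) ok; σ2 onset /n/, coda /dr/ (2C) ok → permitted
[nnerr] — σ1 onset /nn/ (2C), coda /rr/ (2C) ok → permitted
[nzigz] — σ1 onset /nz/ (2C), coda /gz/ (2C) ok → permitted
Permitted: [ju], [fgutw.nudr], [nnerr], [nzigz] → 4.

4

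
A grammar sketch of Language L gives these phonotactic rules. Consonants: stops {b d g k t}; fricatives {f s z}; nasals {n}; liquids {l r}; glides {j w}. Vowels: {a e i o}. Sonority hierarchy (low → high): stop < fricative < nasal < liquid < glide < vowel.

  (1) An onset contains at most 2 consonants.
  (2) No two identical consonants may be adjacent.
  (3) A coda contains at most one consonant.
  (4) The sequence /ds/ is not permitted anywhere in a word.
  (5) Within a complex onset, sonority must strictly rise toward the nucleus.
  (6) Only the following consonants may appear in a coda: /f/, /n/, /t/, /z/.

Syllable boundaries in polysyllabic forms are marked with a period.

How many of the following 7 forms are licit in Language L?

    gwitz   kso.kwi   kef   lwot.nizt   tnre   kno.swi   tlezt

gwitz — violates constraint 3: syllable 1 coda /tz/ has 2 consonants (> 1) → illicit
kso.kwi — σ1 onset /ks/ (1→2 rises), coda /∅/ ok; σ2 onset /kw/ (1→5 rises), coda /∅/ ok → licit
kef — σ1 onset /k/, coda /f/ ok → licit
lwot.nizt — violates constraint 3: syllable 2 coda /zt/ has 2 consonants (> 1) → illicit
tnre — violates constraint 1: syllable 1 onset /tnr/ has 3 consonants (> 2) → illicit
kno.swi — σ1 onset /kn/ (1→3 rises), coda /∅/ ok; σ2 onset /sw/ (2→5 rises), coda /∅/ ok → licit
tlezt — violates constraint 3: syllable 1 coda /zt/ has 2 consonants (> 1) → illicit
Licit: kso.kwi, kef, kno.swi → 3.

3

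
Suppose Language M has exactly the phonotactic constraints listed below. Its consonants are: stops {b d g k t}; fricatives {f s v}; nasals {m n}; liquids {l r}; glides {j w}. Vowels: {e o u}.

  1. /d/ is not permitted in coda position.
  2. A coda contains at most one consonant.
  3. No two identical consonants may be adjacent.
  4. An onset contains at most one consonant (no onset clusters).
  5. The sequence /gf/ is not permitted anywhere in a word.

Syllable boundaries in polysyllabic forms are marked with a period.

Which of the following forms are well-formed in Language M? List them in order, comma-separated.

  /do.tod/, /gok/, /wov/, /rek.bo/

/gok/, /wov/, /rek.bo/

/do.tod/ — violates constraint 1: syllable 2 coda contains /d/ → ill-formed
/gok/ — σ1 onset /g/, coda /k/ ok → well-formed
/wov/ — σ1 onset /w/, coda /v/ ok → well-formed
/rek.bo/ — σ1 onset /r/, coda /k/ ok; σ2 onset /b/, coda /∅/ ok → well-formed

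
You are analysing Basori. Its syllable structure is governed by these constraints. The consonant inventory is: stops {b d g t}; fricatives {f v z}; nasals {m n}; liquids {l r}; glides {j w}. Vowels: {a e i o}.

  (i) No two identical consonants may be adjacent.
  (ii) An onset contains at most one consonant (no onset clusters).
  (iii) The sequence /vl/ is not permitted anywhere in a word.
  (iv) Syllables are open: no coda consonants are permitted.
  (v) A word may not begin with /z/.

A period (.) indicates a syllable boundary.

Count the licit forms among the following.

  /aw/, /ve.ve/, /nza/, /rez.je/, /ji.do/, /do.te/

3

/aw/ — violates constraint (iv): syllable 1 coda /w/ has 1 consonant (> 0) → illicit
/ve.ve/ — σ1 onset /v/, coda /∅/ ok; σ2 onset /v/, coda /∅/ ok → licit
/nza/ — violates constraint (ii): syllable 1 onset /nz/ has 2 consonants (> 1) → illicit
/rez.je/ — violates constraint (iv): syllable 1 coda /z/ has 1 consonant (> 0) → illicit
/ji.do/ — σ1 onset /j/, coda /∅/ ok; σ2 onset /d/, coda /∅/ ok → licit
/do.te/ — σ1 onset /d/, coda /∅/ ok; σ2 onset /t/, coda /∅/ ok → licit
Licit: /ve.ve/, /ji.do/, /do.te/ → 3.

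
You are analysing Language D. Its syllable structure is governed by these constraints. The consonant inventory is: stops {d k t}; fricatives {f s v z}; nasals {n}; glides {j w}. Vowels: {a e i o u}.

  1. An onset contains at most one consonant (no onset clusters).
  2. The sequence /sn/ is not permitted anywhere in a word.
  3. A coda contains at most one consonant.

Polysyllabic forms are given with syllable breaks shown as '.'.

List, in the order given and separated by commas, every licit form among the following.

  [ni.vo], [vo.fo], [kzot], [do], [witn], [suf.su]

[ni.vo], [vo.fo], [do], [suf.su]

[ni.vo] — σ1 onset /n/, coda /∅/ ok; σ2 onset /v/, coda /∅/ ok → licit
[vo.fo] — σ1 onset /v/, coda /∅/ ok; σ2 onset /f/, coda /∅/ ok → licit
[kzot] — violates constraint 1: syllable 1 onset /kz/ has 2 consonants (> 1) → illicit
[do] — σ1 onset /d/, coda /∅/ ok → licit
[witn] — violates constraint 3: syllable 1 coda /tn/ has 2 consonants (> 1) → illicit
[suf.su] — σ1 onset /s/, coda /f/ ok; σ2 onset /s/, coda /∅/ ok → licit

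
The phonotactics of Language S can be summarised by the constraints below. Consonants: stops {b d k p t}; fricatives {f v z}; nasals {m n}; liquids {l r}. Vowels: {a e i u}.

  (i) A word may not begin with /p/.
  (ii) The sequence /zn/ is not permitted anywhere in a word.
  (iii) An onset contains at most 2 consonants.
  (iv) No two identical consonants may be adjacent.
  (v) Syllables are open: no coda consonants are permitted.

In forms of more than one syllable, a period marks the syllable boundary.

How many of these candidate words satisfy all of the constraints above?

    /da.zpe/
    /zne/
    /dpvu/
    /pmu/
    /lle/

/da.zpe/ — σ1 onset /d/, coda /∅/ ok; σ2 onset /zp/ (2C), coda /∅/ ok → permitted
/zne/ — violates constraint (ii): contains banned sequence /zn/ → not permitted
/dpvu/ — violates constraint (iii): syllable 1 onset /dpv/ has 3 consonants (> 2) → not permitted
/pmu/ — violates constraint (i): word begins with /p/ → not permitted
/lle/ — violates constraint (iv): adjacent identical consonants /ll/ → not permitted
Permitted: /da.zpe/ → 1.

1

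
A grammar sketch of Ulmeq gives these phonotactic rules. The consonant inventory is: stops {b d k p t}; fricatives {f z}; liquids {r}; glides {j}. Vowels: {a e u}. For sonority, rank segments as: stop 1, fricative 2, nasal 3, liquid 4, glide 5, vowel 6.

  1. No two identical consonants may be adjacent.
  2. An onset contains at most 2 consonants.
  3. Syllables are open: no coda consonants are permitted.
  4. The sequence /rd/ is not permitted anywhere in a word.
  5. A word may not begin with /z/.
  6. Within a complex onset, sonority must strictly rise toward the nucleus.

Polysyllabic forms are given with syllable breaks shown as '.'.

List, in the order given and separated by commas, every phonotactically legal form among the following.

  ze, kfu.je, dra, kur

ze — violates constraint 5: word begins with /z/ → phonotactically illegal
kfu.je — σ1 onset /kf/ (1→2 rises), coda /∅/ ok; σ2 onset /j/, coda /∅/ ok → phonotactically legal
dra — σ1 onset /dr/ (1→4 rises), coda /∅/ ok → phonotactically legal
kur — violates constraint 3: syllable 1 coda /r/ has 1 consonant (> 0) → phonotactically illegal

kfu.je, dra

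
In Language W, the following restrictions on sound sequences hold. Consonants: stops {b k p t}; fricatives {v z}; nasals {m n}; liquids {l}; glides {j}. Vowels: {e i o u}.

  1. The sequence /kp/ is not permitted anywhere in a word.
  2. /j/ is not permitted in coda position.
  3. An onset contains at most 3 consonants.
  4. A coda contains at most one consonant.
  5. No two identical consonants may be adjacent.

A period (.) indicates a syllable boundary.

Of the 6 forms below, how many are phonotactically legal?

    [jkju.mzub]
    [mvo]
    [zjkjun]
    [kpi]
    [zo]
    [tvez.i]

[jkju.mzub] — σ1 onset /jkj/ (3C), coda /∅/ ok; σ2 onset /mz/ (2C), coda /b/ ok → phonotactically legal
[mvo] — σ1 onset /mv/ (2C), coda /∅/ ok → phonotactically legal
[zjkjun] — violates constraint 3: syllable 1 onset /zjkj/ has 4 consonants (> 3) → phonotactically illegal
[kpi] — violates constraint 1: contains banned sequence /kp/ → phonotactically illegal
[zo] — σ1 onset /z/, coda /∅/ ok → phonotactically legal
[tvez.i] — σ1 onset /tv/ (2C), coda /z/ ok; σ2 onset /∅/, coda /∅/ ok → phonotactically legal
Phonotactically legal: [jkju.mzub], [mvo], [zo], [tvez.i] → 4.

4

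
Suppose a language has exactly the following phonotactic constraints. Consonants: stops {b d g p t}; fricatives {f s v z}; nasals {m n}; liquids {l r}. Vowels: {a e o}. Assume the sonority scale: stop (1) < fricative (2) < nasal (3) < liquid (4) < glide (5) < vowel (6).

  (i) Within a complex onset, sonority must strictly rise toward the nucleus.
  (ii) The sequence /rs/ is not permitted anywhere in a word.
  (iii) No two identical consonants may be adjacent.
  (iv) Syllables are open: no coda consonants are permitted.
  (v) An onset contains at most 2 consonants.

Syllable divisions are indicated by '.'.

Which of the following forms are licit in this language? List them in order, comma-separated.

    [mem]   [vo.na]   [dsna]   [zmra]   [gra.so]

[vo.na], [gra.so]

[mem] — violates constraint (iv): syllable 1 coda /m/ has 1 consonant (> 0) → illicit
[vo.na] — σ1 onset /v/, coda /∅/ ok; σ2 onset /n/, coda /∅/ ok → licit
[dsna] — violates constraint (v): syllable 1 onset /dsn/ has 3 consonants (> 2) → illicit
[zmra] — violates constraint (v): syllable 1 onset /zmr/ has 3 consonants (> 2) → illicit
[gra.so] — σ1 onset /gr/ (1→4 rises), coda /∅/ ok; σ2 onset /s/, coda /∅/ ok → licit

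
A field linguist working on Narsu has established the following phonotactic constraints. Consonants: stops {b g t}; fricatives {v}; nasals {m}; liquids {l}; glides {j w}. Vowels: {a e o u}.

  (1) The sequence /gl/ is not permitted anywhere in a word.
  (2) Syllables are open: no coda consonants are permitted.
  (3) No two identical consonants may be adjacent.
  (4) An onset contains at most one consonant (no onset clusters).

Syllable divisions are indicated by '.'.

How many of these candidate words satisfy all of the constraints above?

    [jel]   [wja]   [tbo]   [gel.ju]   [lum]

[jel] — violates constraint 2: syllable 1 coda /l/ has 1 consonant (> 0) → phonotactically illegal
[wja] — violates constraint 4: syllable 1 onset /wj/ has 2 consonants (> 1) → phonotactically illegal
[tbo] — violates constraint 4: syllable 1 onset /tb/ has 2 consonants (> 1) → phonotactically illegal
[gel.ju] — violates constraint 2: syllable 1 coda /l/ has 1 consonant (> 0) → phonotactically illegal
[lum] — violates constraint 2: syllable 1 coda /m/ has 1 consonant (> 0) → phonotactically illegal
No form is phonotactically legal → 0.

0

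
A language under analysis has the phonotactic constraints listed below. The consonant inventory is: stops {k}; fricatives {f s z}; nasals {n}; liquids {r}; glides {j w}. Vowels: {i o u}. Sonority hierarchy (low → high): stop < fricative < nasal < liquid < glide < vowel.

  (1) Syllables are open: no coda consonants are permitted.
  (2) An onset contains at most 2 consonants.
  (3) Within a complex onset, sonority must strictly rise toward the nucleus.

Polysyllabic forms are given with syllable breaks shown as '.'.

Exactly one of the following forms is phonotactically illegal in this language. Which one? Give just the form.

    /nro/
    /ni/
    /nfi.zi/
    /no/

/nfi.zi/

/nro/ — σ1 onset /nr/ (3→4 rises), coda /∅/ ok → phonotactically legal
/ni/ — σ1 onset /n/, coda /∅/ ok → phonotactically legal
/nfi.zi/ — violates constraint 3: syllable 1 onset /nf/: /n/ (nasal, 3) → /f/ (fricative, 2) does not rise → phonotactically illegal
/no/ — σ1 onset /n/, coda /∅/ ok → phonotactically legal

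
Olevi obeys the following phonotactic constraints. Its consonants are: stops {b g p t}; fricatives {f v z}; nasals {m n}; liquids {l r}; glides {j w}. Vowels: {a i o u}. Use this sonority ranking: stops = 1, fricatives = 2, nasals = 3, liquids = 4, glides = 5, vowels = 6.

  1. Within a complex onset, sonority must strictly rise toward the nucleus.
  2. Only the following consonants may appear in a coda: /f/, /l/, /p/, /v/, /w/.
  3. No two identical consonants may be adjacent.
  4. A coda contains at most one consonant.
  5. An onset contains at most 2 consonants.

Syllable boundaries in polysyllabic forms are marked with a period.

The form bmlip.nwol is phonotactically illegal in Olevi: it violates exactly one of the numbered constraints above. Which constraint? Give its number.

bmlip.nwol: syllable 1 onset /bml/ has 3 consonants (> 2).
This is a violation of constraint 5: "An onset contains at most 2 consonants."
The remaining constraints (1, 2, 3, 4) are satisfied.

5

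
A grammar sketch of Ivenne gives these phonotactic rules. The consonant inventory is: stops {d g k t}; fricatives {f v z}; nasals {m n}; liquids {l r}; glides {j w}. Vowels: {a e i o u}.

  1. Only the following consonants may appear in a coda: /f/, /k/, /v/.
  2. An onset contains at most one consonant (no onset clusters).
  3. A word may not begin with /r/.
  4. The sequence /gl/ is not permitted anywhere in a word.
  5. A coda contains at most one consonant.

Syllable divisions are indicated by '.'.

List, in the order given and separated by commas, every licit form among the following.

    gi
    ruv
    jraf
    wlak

gi

gi — σ1 onset /g/, coda /∅/ ok → licit
ruv — violates constraint 3: word begins with /r/ → illicit
jraf — violates constraint 2: syllable 1 onset /jr/ has 2 consonants (> 1) → illicit
wlak — violates constraint 2: syllable 1 onset /wl/ has 2 consonants (> 1) → illicit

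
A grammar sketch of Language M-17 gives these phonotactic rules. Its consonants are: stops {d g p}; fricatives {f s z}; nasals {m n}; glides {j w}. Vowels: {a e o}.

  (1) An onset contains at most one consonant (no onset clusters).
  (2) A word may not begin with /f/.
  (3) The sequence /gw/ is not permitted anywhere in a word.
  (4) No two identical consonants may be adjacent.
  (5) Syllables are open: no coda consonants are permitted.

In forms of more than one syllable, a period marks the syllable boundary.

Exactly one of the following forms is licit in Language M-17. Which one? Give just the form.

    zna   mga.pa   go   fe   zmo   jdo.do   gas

zna — violates constraint 1: syllable 1 onset /zn/ has 2 consonants (> 1) → illicit
mga.pa — violates constraint 1: syllable 1 onset /mg/ has 2 consonants (> 1) → illicit
go — σ1 onset /g/, coda /∅/ ok → licit
fe — violates constraint 2: word begins with /f/ → illicit
zmo — violates constraint 1: syllable 1 onset /zm/ has 2 consonants (> 1) → illicit
jdo.do — violates constraint 1: syllable 1 onset /jd/ has 2 consonants (> 1) → illicit
gas — violates constraint 5: syllable 1 coda /s/ has 1 consonant (> 0) → illicit

go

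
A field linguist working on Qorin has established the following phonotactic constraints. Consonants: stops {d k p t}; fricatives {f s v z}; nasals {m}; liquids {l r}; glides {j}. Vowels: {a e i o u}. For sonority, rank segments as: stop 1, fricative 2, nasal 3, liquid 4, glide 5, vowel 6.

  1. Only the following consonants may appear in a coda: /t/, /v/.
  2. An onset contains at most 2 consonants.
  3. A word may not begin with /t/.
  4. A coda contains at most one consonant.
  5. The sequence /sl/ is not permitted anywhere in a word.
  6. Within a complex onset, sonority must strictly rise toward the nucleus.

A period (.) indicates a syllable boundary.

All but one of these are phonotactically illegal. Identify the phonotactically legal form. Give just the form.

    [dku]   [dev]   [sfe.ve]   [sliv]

[dku] — violates constraint 6: syllable 1 onset /dk/: /d/ (stop, 1) → /k/ (stop, 1) does not rise → phonotactically illegal
[dev] — σ1 onset /d/, coda /v/ ok → phonotactically legal
[sfe.ve] — violates constraint 6: syllable 1 onset /sf/: /s/ (fricative, 2) → /f/ (fricative, 2) does not rise → phonotactically illegal
[sliv] — violates constraint 5: contains banned sequence /sl/ → phonotactically illegal

[dev]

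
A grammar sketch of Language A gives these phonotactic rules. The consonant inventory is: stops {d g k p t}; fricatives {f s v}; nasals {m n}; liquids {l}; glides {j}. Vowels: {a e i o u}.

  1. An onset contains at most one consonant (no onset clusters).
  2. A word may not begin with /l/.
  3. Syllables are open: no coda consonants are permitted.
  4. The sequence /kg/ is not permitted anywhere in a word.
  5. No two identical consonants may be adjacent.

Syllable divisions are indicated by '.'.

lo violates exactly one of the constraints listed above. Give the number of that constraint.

lo: word begins with /l/.
This is a violation of constraint 2: "A word may not begin with /l/."
The remaining constraints (1, 3, 4, 5) are satisfied.

2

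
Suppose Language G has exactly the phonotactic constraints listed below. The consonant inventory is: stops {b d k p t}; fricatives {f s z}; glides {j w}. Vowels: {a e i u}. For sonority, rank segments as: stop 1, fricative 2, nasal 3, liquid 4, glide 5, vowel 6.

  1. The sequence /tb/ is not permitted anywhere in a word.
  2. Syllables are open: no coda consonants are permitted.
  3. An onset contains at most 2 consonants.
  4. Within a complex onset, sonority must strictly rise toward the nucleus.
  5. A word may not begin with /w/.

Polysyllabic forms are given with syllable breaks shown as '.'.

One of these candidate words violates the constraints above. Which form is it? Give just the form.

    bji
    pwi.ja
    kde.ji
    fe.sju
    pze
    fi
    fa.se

kde.ji

bji — σ1 onset /bj/ (1→5 rises), coda /∅/ ok → licit
pwi.ja — σ1 onset /pw/ (1→5 rises), coda /∅/ ok; σ2 onset /j/, coda /∅/ ok → licit
kde.ji — violates constraint 4: syllable 1 onset /kd/: /k/ (stop, 1) → /d/ (stop, 1) does not rise → illicit
fe.sju — σ1 onset /f/, coda /∅/ ok; σ2 onset /sj/ (2→5 rises), coda /∅/ ok → licit
pze — σ1 onset /pz/ (1→2 rises), coda /∅/ ok → licit
fi — σ1 onset /f/, coda /∅/ ok → licit
fa.se — σ1 onset /f/, coda /∅/ ok; σ2 onset /s/, coda /∅/ ok → licit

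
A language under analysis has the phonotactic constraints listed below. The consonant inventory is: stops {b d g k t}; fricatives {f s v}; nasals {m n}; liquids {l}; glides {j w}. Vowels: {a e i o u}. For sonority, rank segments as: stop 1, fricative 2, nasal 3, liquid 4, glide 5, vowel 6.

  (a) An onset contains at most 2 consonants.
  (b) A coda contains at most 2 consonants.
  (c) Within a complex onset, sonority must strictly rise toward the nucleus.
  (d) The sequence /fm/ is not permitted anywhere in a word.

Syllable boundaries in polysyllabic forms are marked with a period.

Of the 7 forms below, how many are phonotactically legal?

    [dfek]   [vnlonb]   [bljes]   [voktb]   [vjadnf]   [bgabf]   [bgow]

1

[dfek] — σ1 onset /df/ (1→2 rises), coda /k/ ok → phonotactically legal
[vnlonb] — violates constraint (a): syllable 1 onset /vnl/ has 3 consonants (> 2) → phonotactically illegal
[bljes] — violates constraint (a): syllable 1 onset /blj/ has 3 consonants (> 2) → phonotactically illegal
[voktb] — violates constraint (b): syllable 1 coda /ktb/ has 3 consonants (> 2) → phonotactically illegal
[vjadnf] — violates constraint (b): syllable 1 coda /dnf/ has 3 consonants (> 2) → phonotactically illegal
[bgabf] — violates constraint (c): syllable 1 onset /bg/: /b/ (stop, 1) → /g/ (stop, 1) does not rise → phonotactically illegal
[bgow] — violates constraint (c): syllable 1 onset /bg/: /b/ (stop, 1) → /g/ (stop, 1) does not rise → phonotactically illegal
Phonotactically legal: [dfek] → 1.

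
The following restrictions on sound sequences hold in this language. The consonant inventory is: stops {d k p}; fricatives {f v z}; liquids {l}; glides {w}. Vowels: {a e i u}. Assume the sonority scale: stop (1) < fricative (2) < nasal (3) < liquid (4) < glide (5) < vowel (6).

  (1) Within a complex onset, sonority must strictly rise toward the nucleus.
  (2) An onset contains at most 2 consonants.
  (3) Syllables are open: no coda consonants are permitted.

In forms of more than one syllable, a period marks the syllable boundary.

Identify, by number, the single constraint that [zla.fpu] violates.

1

[zla.fpu]: syllable 2 onset /fp/: /f/ (fricative, 2) → /p/ (stop, 1) does not rise.
This is a violation of constraint 1: "Within a complex onset, sonority must strictly rise toward the nucleus."
The remaining constraints (2, 3) are satisfied.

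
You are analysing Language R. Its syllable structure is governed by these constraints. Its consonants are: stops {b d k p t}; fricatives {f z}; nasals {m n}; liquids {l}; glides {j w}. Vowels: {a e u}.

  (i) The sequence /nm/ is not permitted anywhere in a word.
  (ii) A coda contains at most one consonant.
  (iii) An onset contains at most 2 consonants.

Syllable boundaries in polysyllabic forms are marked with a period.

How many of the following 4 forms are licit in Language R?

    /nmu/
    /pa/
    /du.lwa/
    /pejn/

2

/nmu/ — violates constraint (i): contains banned sequence /nm/ → illicit
/pa/ — σ1 onset /p/, coda /∅/ ok → licit
/du.lwa/ — σ1 onset /d/, coda /∅/ ok; σ2 onset /lw/ (2C), coda /∅/ ok → licit
/pejn/ — violates constraint (ii): syllable 1 coda /jn/ has 2 consonants (> 1) → illicit
Licit: /pa/, /du.lwa/ → 2.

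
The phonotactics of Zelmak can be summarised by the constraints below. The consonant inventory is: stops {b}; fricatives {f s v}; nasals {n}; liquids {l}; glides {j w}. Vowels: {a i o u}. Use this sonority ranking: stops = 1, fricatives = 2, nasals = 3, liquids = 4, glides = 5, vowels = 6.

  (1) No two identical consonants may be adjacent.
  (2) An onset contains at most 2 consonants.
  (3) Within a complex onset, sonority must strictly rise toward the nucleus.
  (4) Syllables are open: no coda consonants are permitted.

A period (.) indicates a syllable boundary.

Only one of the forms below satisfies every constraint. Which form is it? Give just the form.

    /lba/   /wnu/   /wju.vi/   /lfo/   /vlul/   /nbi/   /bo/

/bo/

/lba/ — violates constraint 3: syllable 1 onset /lb/: /l/ (liquid, 4) → /b/ (stop, 1) does not rise → not permitted
/wnu/ — violates constraint 3: syllable 1 onset /wn/: /w/ (glide, 5) → /n/ (nasal, 3) does not rise → not permitted
/wju.vi/ — violates constraint 3: syllable 1 onset /wj/: /w/ (glide, 5) → /j/ (glide, 5) does not rise → not permitted
/lfo/ — violates constraint 3: syllable 1 onset /lf/: /l/ (liquid, 4) → /f/ (fricative, 2) does not rise → not permitted
/vlul/ — violates constraint 4: syllable 1 coda /l/ has 1 consonant (> 0) → not permitted
/nbi/ — violates constraint 3: syllable 1 onset /nb/: /n/ (nasal, 3) → /b/ (stop, 1) does not rise → not permitted
/bo/ — σ1 onset /b/, coda /∅/ ok → permitted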